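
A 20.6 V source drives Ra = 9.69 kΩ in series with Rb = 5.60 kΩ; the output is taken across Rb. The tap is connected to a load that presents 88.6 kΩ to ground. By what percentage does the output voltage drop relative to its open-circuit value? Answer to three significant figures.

The divider's output (Thévenin) resistance is Ra‖Rb = 3.549 kΩ.
Fractional drop under load = R_th/(R_th + R_L) = 3.549 / (3.549 + 88.6) = 0.03851.
So the output falls by 3.85 %.

3.85 %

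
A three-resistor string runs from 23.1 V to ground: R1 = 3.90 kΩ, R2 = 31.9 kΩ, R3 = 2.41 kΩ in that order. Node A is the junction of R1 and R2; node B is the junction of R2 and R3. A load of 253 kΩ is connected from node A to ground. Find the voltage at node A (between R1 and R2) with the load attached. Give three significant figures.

Below node A the series string R2+R3 = 34.31 kΩ sits in parallel with the 253 kΩ load: 30.21 kΩ.
V_A = 23.1 × 30.21/(3.90 + 30.21) = 20.5 V.

V ≈ 20.5 V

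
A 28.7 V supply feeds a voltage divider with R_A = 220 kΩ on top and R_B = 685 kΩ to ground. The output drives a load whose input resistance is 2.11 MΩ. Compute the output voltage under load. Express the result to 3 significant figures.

The load sits in parallel with R_B: R_B‖R_L = (685 × 2110) / (685 + 2110) = 517.1 kΩ.
V_out = 28.7 × 517.1 / (220 + 517.1) = 28.7 × 517.1/737.1 = 20.1 V.

V_out ≈ 20.1 V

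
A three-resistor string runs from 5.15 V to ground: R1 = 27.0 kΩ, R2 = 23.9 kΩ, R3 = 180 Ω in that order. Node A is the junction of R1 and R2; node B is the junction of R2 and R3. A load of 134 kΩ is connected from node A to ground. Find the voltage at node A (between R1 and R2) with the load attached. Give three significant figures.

V ≈ 2.22 V

Below node A the series string R2+R3 = 24080 Ω sits in parallel with the 134000 Ω load: 20410 Ω.
V_A = 5.15 × 20410/(27000 + 20410) = 2.22 V.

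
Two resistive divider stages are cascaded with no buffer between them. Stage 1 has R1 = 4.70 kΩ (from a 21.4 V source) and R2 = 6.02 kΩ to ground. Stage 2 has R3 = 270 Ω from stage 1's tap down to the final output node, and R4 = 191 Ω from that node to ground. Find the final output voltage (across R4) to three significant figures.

Stage 2 presents R3+R4 = 461.0 Ω as a load on stage 1's tap.
Stage 1's lower leg becomes R2‖(R3+R4) = 428.2 Ω, so V_mid = 21.4 × 428.2/5128 = 1.787 V.
Stage 2 is itself unloaded: V_out = V_mid × R4/(R3+R4) = 1.787 × 191/461.0 = 0.740 V.

V_out ≈ 0.740 V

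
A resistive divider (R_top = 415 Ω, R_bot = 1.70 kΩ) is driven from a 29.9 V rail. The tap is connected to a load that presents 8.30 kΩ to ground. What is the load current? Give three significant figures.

I_L ≈ 2.78 mA

R_bot‖R_L = 1411 Ω; V_out = 29.9 × 1411/1826 = 23.10 V.
I_L = V_out / R_L = 23.10 / 8.30 kΩ = 2.78 mA.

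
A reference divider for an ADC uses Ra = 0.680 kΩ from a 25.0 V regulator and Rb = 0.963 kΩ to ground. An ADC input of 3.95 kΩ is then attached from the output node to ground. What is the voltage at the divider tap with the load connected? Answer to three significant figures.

The load sits in parallel with Rb: Rb‖R_L = (963 × 3950) / (963 + 3950) = 774.2 Ω.
V_out = 25.0 × 774.2 / (680 + 774.2) = 25.0 × 774.2/1454 = 13.3 V.
(Unloaded it would have been 14.7 V.)

V_out ≈ 13.3 V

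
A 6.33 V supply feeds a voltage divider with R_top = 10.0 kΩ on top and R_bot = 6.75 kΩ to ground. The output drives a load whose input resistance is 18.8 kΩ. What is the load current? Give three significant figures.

R_bot‖R_L = 4.967 kΩ; V_out = 6.33 × 4.967/14.97 = 2.101 V.
I_L = V_out / R_L = 2.101 / 18.8 kΩ = 0.112 mA.

I_L ≈ 0.112 mA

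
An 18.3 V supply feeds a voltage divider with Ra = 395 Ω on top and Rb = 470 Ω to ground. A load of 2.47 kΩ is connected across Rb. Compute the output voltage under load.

The load sits in parallel with Rb: Rb‖R_L = (470 × 2470) / (470 + 2470) = 394.9 Ω.
V_out = 18.3 × 394.9 / (395 + 394.9) = 18.3 × 394.9/789.9 = 9.15 V.
(Unloaded it would have been 9.94 V.)

V_out ≈ 9.15 V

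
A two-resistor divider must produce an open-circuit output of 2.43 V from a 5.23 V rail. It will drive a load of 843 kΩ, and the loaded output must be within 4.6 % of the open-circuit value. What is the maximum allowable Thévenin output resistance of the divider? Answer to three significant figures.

R_th ≤ 40.6 kΩ

Loading drop = R_th/(R_th + R_L) ≤ 0.0460, so R_th ≤ R_L · ε/(1−ε) = 843 kΩ × 0.0460/0.9540 = 40.6 kΩ.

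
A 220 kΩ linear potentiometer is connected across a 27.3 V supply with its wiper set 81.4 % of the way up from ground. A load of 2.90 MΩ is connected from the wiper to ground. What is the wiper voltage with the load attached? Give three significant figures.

V ≈ 22.0 V

The wiper splits the pot into (1−α)R = 40.92 kΩ above and αR = 179.1 kΩ below.
Lower section ‖ load = 168.7 kΩ.
V_wiper = 27.3 × 168.7/(40.92 + 168.7) = 22.0 V.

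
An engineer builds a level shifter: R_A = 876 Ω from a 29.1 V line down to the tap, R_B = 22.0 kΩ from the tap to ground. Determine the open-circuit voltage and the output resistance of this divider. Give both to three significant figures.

V_th is the open-circuit tap voltage: 29.1 × 22000/(876 + 22000) = 28.0 V.
With the supply zeroed, R_A and R_B appear in parallel from the tap: R_th = R_A‖R_B = (876 × 22000)/22880 = 842 Ω.

V_th = 28.0 V, R_th = 842 Ω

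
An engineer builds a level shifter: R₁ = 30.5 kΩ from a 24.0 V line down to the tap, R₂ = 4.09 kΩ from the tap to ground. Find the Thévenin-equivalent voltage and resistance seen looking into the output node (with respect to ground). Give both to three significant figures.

V_th is the open-circuit tap voltage: 24.0 × 4.09/(30.5 + 4.09) = 2.84 V.
With the supply zeroed, R₁ and R₂ appear in parallel from the tap: R_th = R₁‖R₂ = (30.5 × 4.09)/34.59 = 3.61 kΩ.

V_th = 2.84 V, R_th = 3.61 kΩ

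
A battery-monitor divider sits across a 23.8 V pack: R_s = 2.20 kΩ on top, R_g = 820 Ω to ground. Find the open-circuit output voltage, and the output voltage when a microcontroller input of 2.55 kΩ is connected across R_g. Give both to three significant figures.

Unloaded: 6.46 V; loaded: 5.24 V

Open-circuit: V = 23.8 × 820/(2200 + 820) = 6.46 V.
With the load, R_g becomes R_g‖R_L = 620.5 Ω, so V = 23.8 × 620.5/2820 = 5.24 V.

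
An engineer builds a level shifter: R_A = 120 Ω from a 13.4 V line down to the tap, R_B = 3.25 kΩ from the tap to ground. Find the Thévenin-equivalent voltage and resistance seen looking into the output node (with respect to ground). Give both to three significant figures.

V_th = 12.9 V, R_th = 116 Ω

V_th is the open-circuit tap voltage: 13.4 × 3250/(120 + 3250) = 12.9 V.
With the supply zeroed, R_A and R_B appear in parallel from the tap: R_th = R_A‖R_B = (120 × 3250)/3370 = 116 Ω.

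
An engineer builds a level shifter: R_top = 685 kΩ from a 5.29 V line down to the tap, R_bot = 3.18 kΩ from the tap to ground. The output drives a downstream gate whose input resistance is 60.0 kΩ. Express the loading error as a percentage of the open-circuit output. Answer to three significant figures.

5.01 %

The divider's output (Thévenin) resistance is R_top‖R_bot = 3.165 kΩ.
Fractional drop under load = R_th/(R_th + R_L) = 3.165 / (3.165 + 60.0) = 0.05011.
So the output falls by 5.01 %.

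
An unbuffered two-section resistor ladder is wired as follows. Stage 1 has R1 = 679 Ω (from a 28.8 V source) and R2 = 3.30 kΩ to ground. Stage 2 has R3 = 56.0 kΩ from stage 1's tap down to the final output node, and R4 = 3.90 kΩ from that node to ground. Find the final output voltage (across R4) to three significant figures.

Stage 2 presents R3+R4 = 59900 Ω as a load on stage 1's tap.
Stage 1's lower leg becomes R2‖(R3+R4) = 3128 Ω, so V_mid = 28.8 × 3128/3807 = 23.66 V.
Stage 2 is itself unloaded: V_out = V_mid × R4/(R3+R4) = 23.66 × 3900/59900 = 1.54 V.

V_out ≈ 1.54 V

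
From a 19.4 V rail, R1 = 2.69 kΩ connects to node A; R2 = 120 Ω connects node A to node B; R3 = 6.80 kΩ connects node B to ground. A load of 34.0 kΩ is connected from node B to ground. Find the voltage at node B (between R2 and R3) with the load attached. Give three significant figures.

At node B, R3 is in parallel with the load: R3‖R_L = 5667 Ω.
Below node A the resistance is R2 + (R3‖R_L) = 5787 Ω, so V_A = 19.4 × 5787/8477 = 13.24 V.
Then V_B = V_A × (R3‖R_L)/(R2 + R3‖R_L) = 13.24 × 5667/5787 = 13.0 V.

V ≈ 13.0 V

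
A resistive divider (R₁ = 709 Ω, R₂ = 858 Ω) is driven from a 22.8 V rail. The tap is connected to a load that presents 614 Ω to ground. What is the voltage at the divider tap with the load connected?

V_out ≈ 7.65 V

The load sits in parallel with R₂: R₂‖R_L = (858 × 614) / (858 + 614) = 357.9 Ω.
V_out = 22.8 × 357.9 / (709 + 357.9) = 22.8 × 357.9/1067 = 7.65 V.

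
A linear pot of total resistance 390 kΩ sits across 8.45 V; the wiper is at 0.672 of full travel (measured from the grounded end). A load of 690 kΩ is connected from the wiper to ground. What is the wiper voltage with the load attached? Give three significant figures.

The wiper splits the pot into (1−α)R = 127.9 kΩ above and αR = 262.1 kΩ below.
Lower section ‖ load = 189.9 kΩ.
V_wiper = 8.45 × 189.9/(127.9 + 189.9) = 5.05 V.

V ≈ 5.05 V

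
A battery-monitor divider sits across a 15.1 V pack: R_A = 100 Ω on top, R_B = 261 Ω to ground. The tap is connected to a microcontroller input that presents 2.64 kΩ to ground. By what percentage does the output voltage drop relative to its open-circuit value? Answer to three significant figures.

2.67 %

The divider's output (Thévenin) resistance is R_A‖R_B = 72.30 Ω.
Fractional drop under load = R_th/(R_th + R_L) = 72.30 / (72.30 + 2640) = 0.02666.
So the output falls by 2.67 %.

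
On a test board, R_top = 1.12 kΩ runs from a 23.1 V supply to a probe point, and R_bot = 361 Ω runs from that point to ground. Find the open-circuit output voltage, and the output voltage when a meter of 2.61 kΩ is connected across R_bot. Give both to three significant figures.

Open-circuit: V = 23.1 × 361/(1120 + 361) = 5.63 V.
With the load, R_bot becomes R_bot‖R_L = 317.1 Ω, so V = 23.1 × 317.1/1437 = 5.10 V.

Unloaded: 5.63 V; loaded: 5.10 V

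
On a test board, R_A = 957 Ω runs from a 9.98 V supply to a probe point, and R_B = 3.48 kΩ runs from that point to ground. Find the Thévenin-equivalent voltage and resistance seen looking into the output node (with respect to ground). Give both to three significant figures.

V_th is the open-circuit tap voltage: 9.98 × 3480/(957 + 3480) = 7.83 V.
With the supply zeroed, R_A and R_B appear in parallel from the tap: R_th = R_A‖R_B = (957 × 3480)/4437 = 751 Ω.

V_th = 7.83 V, R_th = 751 Ω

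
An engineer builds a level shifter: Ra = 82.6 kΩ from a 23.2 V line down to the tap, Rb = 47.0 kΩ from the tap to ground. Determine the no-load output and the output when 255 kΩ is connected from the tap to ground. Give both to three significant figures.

Unloaded: 8.41 V; loaded: 7.53 V

Open-circuit: V = 23.2 × 47.0/(82.6 + 47.0) = 8.41 V.
With the load, Rb becomes Rb‖R_L = 39.69 kΩ, so V = 23.2 × 39.69/122.3 = 7.53 V.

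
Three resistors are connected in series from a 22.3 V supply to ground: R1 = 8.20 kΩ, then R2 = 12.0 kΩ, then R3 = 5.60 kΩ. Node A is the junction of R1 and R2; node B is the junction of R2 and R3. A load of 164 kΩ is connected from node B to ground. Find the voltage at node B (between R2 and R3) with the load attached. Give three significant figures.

V ≈ 4.71 V

At node B, R3 is in parallel with the load: R3‖R_L = 5.415 kΩ.
Below node A the resistance is R2 + (R3‖R_L) = 17.42 kΩ, so V_A = 22.3 × 17.42/25.62 = 15.16 V.
Then V_B = V_A × (R3‖R_L)/(R2 + R3‖R_L) = 15.16 × 5.415/17.42 = 4.71 V.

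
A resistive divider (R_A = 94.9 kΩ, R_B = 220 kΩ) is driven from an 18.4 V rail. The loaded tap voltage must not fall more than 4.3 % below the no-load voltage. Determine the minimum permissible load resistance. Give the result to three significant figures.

Output resistance R_th = R_A‖R_B = (94.9 × 220)/314.9 = 66.30 kΩ.
The fractional drop is R_th/(R_th + R_L); requiring this ≤ 0.0430 gives R_L ≥ R_th(1/0.0430 − 1) = 66.30 × 22.26 = 1.48 MΩ.

R_L(min) ≈ 1.48 MΩ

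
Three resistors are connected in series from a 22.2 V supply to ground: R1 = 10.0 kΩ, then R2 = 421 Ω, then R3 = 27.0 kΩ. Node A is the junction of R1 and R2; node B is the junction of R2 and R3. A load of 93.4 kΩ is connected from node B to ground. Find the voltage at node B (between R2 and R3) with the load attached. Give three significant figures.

At node B, R3 is in parallel with the load: R3‖R_L = 20950 Ω.
Below node A the resistance is R2 + (R3‖R_L) = 21370 Ω, so V_A = 22.2 × 21370/31370 = 15.12 V.
Then V_B = V_A × (R3‖R_L)/(R2 + R3‖R_L) = 15.12 × 20950/21370 = 14.8 V.

V ≈ 14.8 V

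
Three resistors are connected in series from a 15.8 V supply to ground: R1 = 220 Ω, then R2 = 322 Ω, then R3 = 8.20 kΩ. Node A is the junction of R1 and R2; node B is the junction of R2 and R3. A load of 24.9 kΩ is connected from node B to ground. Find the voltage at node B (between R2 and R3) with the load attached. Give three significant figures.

V ≈ 14.5 V

At node B, R3 is in parallel with the load: R3‖R_L = 6169 Ω.
Below node A the resistance is R2 + (R3‖R_L) = 6491 Ω, so V_A = 15.8 × 6491/6711 = 15.28 V.
Then V_B = V_A × (R3‖R_L)/(R2 + R3‖R_L) = 15.28 × 6169/6491 = 14.5 V.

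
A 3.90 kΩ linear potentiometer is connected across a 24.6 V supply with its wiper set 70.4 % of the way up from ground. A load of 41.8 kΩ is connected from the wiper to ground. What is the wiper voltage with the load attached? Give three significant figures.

The wiper splits the pot into (1−α)R = 1.154 kΩ above and αR = 2.746 kΩ below.
Lower section ‖ load = 2.576 kΩ.
V_wiper = 24.6 × 2.576/(1.154 + 2.576) = 17.0 V.

V ≈ 17.0 V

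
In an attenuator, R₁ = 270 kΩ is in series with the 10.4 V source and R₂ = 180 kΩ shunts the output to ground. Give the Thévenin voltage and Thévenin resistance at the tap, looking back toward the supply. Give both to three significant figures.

V_th = 4.16 V, R_th = 108 kΩ

V_th is the open-circuit tap voltage: 10.4 × 180/(270 + 180) = 4.16 V.
With the supply zeroed, R₁ and R₂ appear in parallel from the tap: R_th = R₁‖R₂ = (270 × 180)/450.0 = 108 kΩ.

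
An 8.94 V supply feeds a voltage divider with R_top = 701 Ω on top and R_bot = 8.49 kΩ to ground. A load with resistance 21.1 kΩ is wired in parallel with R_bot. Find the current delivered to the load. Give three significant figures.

I_L ≈ 0.380 mA

R_bot‖R_L = 6054 Ω; V_out = 8.94 × 6054/6755 = 8.012 V.
I_L = V_out / R_L = 8.012 / 21.1 kΩ = 0.380 mA.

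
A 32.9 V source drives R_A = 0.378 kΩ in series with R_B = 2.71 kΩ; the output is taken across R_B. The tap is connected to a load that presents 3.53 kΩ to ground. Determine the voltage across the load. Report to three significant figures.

V_out ≈ 26.4 V

The load sits in parallel with R_B: R_B‖R_L = (2710 × 3530) / (2710 + 3530) = 1533 Ω.
V_out = 32.9 × 1533 / (378 + 1533) = 32.9 × 1533/1911 = 26.4 V.
(Unloaded it would have been 28.9 V.)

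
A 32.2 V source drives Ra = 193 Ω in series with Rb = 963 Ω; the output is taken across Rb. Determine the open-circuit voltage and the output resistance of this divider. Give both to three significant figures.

V_th = 26.8 V, R_th = 161 Ω

V_th is the open-circuit tap voltage: 32.2 × 963/(193 + 963) = 26.8 V.
With the supply zeroed, Ra and Rb appear in parallel from the tap: R_th = Ra‖Rb = (193 × 963)/1156 = 161 Ω.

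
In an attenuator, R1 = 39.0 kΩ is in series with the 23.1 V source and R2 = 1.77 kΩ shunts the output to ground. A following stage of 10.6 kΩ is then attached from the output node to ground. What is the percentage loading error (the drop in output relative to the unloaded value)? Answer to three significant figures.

13.8 %

Unloaded V = 23.1 × 1.77/40.77 = 1.0029 V.
Loaded: R2‖R_L = 1.517 kΩ, giving V = 23.1 × 1.517/40.52 = 0.86474 V.
Drop = (1.0029 − 0.86474) / 1.0029 = 13.8 %.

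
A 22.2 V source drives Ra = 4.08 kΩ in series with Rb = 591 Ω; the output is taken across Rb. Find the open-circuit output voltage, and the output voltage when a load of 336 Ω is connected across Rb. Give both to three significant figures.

Open-circuit: V = 22.2 × 591/(4080 + 591) = 2.81 V.
With the load, Rb becomes Rb‖R_L = 214.2 Ω, so V = 22.2 × 214.2/4294 = 1.11 V.

Unloaded: 2.81 V; loaded: 1.11 V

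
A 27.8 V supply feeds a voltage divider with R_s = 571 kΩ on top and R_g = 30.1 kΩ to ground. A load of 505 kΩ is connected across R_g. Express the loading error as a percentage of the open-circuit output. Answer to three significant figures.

5.36 %

The divider's output (Thévenin) resistance is R_s‖R_g = 28.59 kΩ.
Fractional drop under load = R_th/(R_th + R_L) = 28.59 / (28.59 + 505) = 0.05359.
So the output falls by 5.36 %.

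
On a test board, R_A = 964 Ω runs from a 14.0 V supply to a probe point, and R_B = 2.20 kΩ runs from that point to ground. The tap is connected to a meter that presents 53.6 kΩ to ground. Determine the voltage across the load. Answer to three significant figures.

V_out ≈ 9.61 V

The load sits in parallel with R_B: R_B‖R_L = (2200 × 53600) / (2200 + 53600) = 2113 Ω.
V_out = 14.0 × 2113 / (964 + 2113) = 14.0 × 2113/3077 = 9.61 V.
(Unloaded it would have been 9.73 V.)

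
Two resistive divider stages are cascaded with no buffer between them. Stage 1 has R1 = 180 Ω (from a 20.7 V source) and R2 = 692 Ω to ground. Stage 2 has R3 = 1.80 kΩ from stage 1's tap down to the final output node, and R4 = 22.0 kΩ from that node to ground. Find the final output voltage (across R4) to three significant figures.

V_out ≈ 15.1 V

Stage 2 presents R3+R4 = 23800 Ω as a load on stage 1's tap.
Stage 1's lower leg becomes R2‖(R3+R4) = 672.4 Ω, so V_mid = 20.7 × 672.4/852.4 = 16.33 V.
Stage 2 is itself unloaded: V_out = V_mid × R4/(R3+R4) = 16.33 × 22000/23800 = 15.1 V.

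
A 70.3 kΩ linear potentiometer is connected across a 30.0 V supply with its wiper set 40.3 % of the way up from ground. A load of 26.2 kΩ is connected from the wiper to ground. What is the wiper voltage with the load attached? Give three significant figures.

V ≈ 7.35 V

The wiper splits the pot into (1−α)R = 41.97 kΩ above and αR = 28.33 kΩ below.
Lower section ‖ load = 13.61 kΩ.
V_wiper = 30.0 × 13.61/(41.97 + 13.61) = 7.35 V.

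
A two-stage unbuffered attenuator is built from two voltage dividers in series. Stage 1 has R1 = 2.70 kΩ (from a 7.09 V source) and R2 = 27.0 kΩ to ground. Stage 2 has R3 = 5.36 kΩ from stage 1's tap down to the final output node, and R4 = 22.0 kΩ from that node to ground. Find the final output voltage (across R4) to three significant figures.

Stage 2 presents R3+R4 = 27.36 kΩ as a load on stage 1's tap.
Stage 1's lower leg becomes R2‖(R3+R4) = 13.59 kΩ, so V_mid = 7.09 × 13.59/16.29 = 5.915 V.
Stage 2 is itself unloaded: V_out = V_mid × R4/(R3+R4) = 5.915 × 22.0/27.36 = 4.76 V.

V_out ≈ 4.76 V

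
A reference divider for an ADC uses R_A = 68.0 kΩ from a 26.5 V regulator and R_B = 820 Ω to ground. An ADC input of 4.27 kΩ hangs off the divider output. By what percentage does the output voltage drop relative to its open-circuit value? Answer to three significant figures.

15.9 %

Unloaded V = 26.5 × 820/68820 = 0.3158 V.
Loaded: R_B‖R_L = 687.9 Ω, giving V = 26.5 × 687.9/68690 = 0.2654 V.
Drop = (0.3158 − 0.2654) / 0.3158 = 15.9 %.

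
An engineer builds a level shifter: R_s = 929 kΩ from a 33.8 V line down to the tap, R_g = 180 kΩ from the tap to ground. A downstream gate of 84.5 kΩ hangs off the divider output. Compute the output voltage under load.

The load sits in parallel with R_g: R_g‖R_L = (180 × 84.5) / (180 + 84.5) = 57.50 kΩ.
V_out = 33.8 × 57.50 / (929 + 57.50) = 33.8 × 57.50/986.5 = 1.97 V.

V_out ≈ 1.97 V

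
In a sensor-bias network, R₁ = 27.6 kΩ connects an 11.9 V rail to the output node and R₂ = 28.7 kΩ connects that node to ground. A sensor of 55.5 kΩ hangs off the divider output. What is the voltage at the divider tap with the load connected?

The load sits in parallel with R₂: R₂‖R_L = (28.7 × 55.5) / (28.7 + 55.5) = 18.92 kΩ.
V_out = 11.9 × 18.92 / (27.6 + 18.92) = 11.9 × 18.92/46.52 = 4.84 V.

V_out ≈ 4.84 V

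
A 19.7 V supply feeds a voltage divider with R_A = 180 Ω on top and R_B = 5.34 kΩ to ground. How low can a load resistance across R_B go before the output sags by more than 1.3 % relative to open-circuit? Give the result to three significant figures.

R_L(min) ≈ 13.2 kΩ

Output resistance R_th = R_A‖R_B = (180 × 5340)/5520 = 174.1 Ω.
The fractional drop is R_th/(R_th + R_L); requiring this ≤ 0.0130 gives R_L ≥ R_th(1/0.0130 − 1) = 174.1 × 75.92 = 13.2 kΩ.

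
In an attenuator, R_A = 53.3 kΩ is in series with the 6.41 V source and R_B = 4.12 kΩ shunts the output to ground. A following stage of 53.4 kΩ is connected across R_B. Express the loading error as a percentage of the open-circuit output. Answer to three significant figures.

The divider's output (Thévenin) resistance is R_A‖R_B = 3.824 kΩ.
Fractional drop under load = R_th/(R_th + R_L) = 3.824 / (3.824 + 53.4) = 0.06683.
So the output falls by 6.68 %.

6.68 %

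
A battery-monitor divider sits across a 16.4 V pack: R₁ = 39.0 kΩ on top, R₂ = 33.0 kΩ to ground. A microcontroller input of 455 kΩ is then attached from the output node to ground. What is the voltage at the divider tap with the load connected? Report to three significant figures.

The load sits in parallel with R₂: R₂‖R_L = (33.0 × 455) / (33.0 + 455) = 30.77 kΩ.
V_out = 16.4 × 30.77 / (39.0 + 30.77) = 16.4 × 30.77/69.77 = 7.23 V.

V_out ≈ 7.23 V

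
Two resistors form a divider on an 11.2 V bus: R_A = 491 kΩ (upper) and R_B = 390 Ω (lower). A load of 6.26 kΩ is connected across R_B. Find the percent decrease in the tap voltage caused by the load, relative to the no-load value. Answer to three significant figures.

5.86 %

The divider's output (Thévenin) resistance is R_A‖R_B = 389.7 Ω.
Fractional drop under load = R_th/(R_th + R_L) = 389.7 / (389.7 + 6260) = 0.05860.
So the output falls by 5.86 %.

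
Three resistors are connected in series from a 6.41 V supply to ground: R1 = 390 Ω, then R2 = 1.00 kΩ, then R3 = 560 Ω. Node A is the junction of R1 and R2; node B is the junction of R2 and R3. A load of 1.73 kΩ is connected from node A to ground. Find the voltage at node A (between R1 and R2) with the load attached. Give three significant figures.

V ≈ 4.34 V

Below node A the series string R2+R3 = 1560 Ω sits in parallel with the 1730 Ω load: 820.3 Ω.
V_A = 6.41 × 820.3/(390 + 820.3) = 4.34 V.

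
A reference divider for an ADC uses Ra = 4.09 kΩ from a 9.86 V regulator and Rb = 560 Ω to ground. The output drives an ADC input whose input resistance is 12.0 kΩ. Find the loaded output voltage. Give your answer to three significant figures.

V_out ≈ 1.14 V

The load sits in parallel with Rb: Rb‖R_L = (560 × 12000) / (560 + 12000) = 535.0 Ω.
V_out = 9.86 × 535.0 / (4090 + 535.0) = 9.86 × 535.0/4625 = 1.14 V.
(Unloaded it would have been 1.19 V.)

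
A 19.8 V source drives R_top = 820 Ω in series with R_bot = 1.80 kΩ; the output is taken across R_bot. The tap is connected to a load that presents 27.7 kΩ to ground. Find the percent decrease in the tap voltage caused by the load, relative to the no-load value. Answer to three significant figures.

1.99 %

The divider's output (Thévenin) resistance is R_top‖R_bot = 563.4 Ω.
Fractional drop under load = R_th/(R_th + R_L) = 563.4 / (563.4 + 27700) = 0.01993.
So the output falls by 1.99 %.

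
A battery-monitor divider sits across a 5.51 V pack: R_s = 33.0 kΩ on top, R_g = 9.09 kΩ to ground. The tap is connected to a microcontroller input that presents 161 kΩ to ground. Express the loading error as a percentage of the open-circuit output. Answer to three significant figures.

The divider's output (Thévenin) resistance is R_s‖R_g = 7.127 kΩ.
Fractional drop under load = R_th/(R_th + R_L) = 7.127 / (7.127 + 161) = 0.04239.
So the output falls by 4.24 %.

4.24 %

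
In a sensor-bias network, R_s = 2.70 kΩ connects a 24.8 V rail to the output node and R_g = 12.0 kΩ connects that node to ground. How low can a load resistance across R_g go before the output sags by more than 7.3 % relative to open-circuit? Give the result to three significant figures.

R_L(min) ≈ 28.0 kΩ

Output resistance R_th = R_s‖R_g = (2.70 × 12.0)/14.70 = 2.204 kΩ.
The fractional drop is R_th/(R_th + R_L); requiring this ≤ 0.0730 gives R_L ≥ R_th(1/0.0730 − 1) = 2.204 × 12.70 = 28.0 kΩ.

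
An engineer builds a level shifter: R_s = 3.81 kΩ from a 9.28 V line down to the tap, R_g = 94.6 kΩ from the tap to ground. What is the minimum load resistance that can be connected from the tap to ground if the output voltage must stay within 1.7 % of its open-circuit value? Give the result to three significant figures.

R_L(min) ≈ 212 kΩ

Output resistance R_th = R_s‖R_g = (3.81 × 94.6)/98.41 = 3.662 kΩ.
The fractional drop is R_th/(R_th + R_L); requiring this ≤ 0.0170 gives R_L ≥ R_th(1/0.0170 − 1) = 3.662 × 57.82 = 212 kΩ.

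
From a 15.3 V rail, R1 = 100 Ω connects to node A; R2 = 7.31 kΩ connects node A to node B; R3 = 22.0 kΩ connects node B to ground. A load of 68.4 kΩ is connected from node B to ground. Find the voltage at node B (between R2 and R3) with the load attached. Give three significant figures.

V ≈ 10.6 V

At node B, R3 is in parallel with the load: R3‖R_L = 16650 Ω.
Below node A the resistance is R2 + (R3‖R_L) = 23960 Ω, so V_A = 15.3 × 23960/24060 = 15.24 V.
Then V_B = V_A × (R3‖R_L)/(R2 + R3‖R_L) = 15.24 × 16650/23960 = 10.6 V.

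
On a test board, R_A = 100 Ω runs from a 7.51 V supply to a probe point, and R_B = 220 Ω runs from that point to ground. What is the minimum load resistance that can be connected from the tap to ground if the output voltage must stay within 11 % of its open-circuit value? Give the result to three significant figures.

Output resistance R_th = R_A‖R_B = (100 × 220)/320.0 = 68.75 Ω.
The fractional drop is R_th/(R_th + R_L); requiring this ≤ 0.110 gives R_L ≥ R_th(1/0.110 − 1) = 68.75 × 8.091 = 556 Ω.

R_L(min) ≈ 556 Ω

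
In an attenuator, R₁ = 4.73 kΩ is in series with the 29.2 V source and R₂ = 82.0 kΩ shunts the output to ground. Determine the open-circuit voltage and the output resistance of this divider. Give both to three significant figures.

V_th = 27.6 V, R_th = 4.47 kΩ

V_th is the open-circuit tap voltage: 29.2 × 82.0/(4.73 + 82.0) = 27.6 V.
With the supply zeroed, R₁ and R₂ appear in parallel from the tap: R_th = R₁‖R₂ = (4.73 × 82.0)/86.73 = 4.47 kΩ.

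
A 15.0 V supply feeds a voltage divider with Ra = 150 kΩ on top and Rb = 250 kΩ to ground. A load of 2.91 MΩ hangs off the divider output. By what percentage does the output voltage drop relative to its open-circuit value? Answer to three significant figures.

The divider's output (Thévenin) resistance is Ra‖Rb = 93.75 kΩ.
Fractional drop under load = R_th/(R_th + R_L) = 93.75 / (93.75 + 2910) = 0.03121.
So the output falls by 3.12 %.

3.12 %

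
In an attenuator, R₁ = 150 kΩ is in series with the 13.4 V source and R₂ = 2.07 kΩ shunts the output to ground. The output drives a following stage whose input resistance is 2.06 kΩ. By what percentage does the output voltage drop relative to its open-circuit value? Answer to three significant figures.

Unloaded V = 13.4 × 2.07/152.1 = 0.1824 V.
Loaded: R₂‖R_L = 1.032 kΩ, giving V = 13.4 × 1.032/151.0 = 0.09161 V.
Drop = (0.1824 − 0.09161) / 0.1824 = 49.8 %.

49.8 %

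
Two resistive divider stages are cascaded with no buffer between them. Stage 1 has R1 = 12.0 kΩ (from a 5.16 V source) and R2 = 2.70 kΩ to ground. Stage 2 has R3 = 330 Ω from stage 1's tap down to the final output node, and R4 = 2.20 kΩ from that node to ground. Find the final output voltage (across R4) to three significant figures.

V_out ≈ 0.440 V

Stage 2 presents R3+R4 = 2530 Ω as a load on stage 1's tap.
Stage 1's lower leg becomes R2‖(R3+R4) = 1306 Ω, so V_mid = 5.16 × 1306/13310 = 0.5065 V.
Stage 2 is itself unloaded: V_out = V_mid × R4/(R3+R4) = 0.5065 × 2200/2530 = 0.440 V.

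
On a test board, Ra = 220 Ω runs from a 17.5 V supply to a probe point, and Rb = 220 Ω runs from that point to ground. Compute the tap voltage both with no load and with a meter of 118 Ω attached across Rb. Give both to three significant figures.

Open-circuit: V = 17.5 × 220/(220 + 220) = 8.75 V.
With the load, Rb becomes Rb‖R_L = 76.80 Ω, so V = 17.5 × 76.80/296.8 = 4.53 V.

Unloaded: 8.75 V; loaded: 4.53 V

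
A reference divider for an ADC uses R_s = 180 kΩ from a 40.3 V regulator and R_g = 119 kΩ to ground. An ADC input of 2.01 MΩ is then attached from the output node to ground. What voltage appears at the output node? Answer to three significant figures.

V_out ≈ 15.5 V

The load sits in parallel with R_g: R_g‖R_L = (119 × 2010) / (119 + 2010) = 112.3 kΩ.
V_out = 40.3 × 112.3 / (180 + 112.3) = 40.3 × 112.3/292.3 = 15.5 V.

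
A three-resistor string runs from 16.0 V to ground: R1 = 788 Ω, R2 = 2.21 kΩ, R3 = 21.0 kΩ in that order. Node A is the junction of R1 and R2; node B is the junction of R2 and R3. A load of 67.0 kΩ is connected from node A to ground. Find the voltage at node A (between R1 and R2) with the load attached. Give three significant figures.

V ≈ 15.3 V

Below node A the series string R2+R3 = 23210 Ω sits in parallel with the 67000 Ω load: 17240 Ω.
V_A = 16.0 × 17240/(788 + 17240) = 15.3 V.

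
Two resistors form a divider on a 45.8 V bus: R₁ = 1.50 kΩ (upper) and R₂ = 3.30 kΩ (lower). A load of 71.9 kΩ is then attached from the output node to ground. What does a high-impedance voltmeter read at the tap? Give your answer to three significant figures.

V_out ≈ 31.0 V

The load sits in parallel with R₂: R₂‖R_L = (3.30 × 71.9) / (3.30 + 71.9) = 3.155 kΩ.
V_out = 45.8 × 3.155 / (1.50 + 3.155) = 45.8 × 3.155/4.655 = 31.0 V.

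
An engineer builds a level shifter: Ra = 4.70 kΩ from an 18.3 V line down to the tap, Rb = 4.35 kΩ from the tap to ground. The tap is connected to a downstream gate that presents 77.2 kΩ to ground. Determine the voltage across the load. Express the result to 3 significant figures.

The load sits in parallel with Rb: Rb‖R_L = (4.35 × 77.2) / (4.35 + 77.2) = 4.118 kΩ.
V_out = 18.3 × 4.118 / (4.70 + 4.118) = 18.3 × 4.118/8.818 = 8.55 V.

V_out ≈ 8.55 V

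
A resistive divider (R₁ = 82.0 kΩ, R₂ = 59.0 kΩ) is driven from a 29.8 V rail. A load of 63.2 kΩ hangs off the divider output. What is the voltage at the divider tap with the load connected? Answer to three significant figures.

The load sits in parallel with R₂: R₂‖R_L = (59.0 × 63.2) / (59.0 + 63.2) = 30.51 kΩ.
V_out = 29.8 × 30.51 / (82.0 + 30.51) = 29.8 × 30.51/112.5 = 8.08 V.

V_out ≈ 8.08 V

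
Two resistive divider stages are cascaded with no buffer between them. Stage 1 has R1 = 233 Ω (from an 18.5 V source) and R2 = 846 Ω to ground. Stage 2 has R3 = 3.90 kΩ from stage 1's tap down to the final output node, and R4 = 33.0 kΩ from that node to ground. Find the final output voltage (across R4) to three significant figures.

V_out ≈ 12.9 V

Stage 2 presents R3+R4 = 36900 Ω as a load on stage 1's tap.
Stage 1's lower leg becomes R2‖(R3+R4) = 827.0 Ω, so V_mid = 18.5 × 827.0/1060 = 14.43 V.
Stage 2 is itself unloaded: V_out = V_mid × R4/(R3+R4) = 14.43 × 33000/36900 = 12.9 V.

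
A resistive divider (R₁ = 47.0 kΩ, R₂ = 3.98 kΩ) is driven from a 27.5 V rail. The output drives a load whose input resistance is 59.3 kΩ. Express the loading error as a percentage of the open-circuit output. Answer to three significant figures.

5.83 %

The divider's output (Thévenin) resistance is R₁‖R₂ = 3.669 kΩ.
Fractional drop under load = R_th/(R_th + R_L) = 3.669 / (3.669 + 59.3) = 0.05827.
So the output falls by 5.83 %.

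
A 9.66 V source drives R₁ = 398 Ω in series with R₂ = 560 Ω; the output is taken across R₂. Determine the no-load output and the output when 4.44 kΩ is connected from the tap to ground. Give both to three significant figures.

Unloaded: 5.65 V; loaded: 5.37 V

Open-circuit: V = 9.66 × 560/(398 + 560) = 5.65 V.
With the load, R₂ becomes R₂‖R_L = 497.3 Ω, so V = 9.66 × 497.3/895.3 = 5.37 V.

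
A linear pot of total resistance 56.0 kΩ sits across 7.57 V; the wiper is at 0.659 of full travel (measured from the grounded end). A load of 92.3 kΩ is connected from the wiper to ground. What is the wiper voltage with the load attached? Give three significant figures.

V ≈ 4.39 V

The wiper splits the pot into (1−α)R = 19.10 kΩ above and αR = 36.90 kΩ below.
Lower section ‖ load = 26.36 kΩ.
V_wiper = 7.57 × 26.36/(19.10 + 26.36) = 4.39 V.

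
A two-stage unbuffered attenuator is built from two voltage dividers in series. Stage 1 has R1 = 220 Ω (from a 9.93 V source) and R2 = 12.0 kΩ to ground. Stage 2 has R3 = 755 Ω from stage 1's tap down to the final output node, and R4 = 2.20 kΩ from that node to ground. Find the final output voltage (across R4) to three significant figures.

V_out ≈ 6.77 V

Stage 2 presents R3+R4 = 2955 Ω as a load on stage 1's tap.
Stage 1's lower leg becomes R2‖(R3+R4) = 2371 Ω, so V_mid = 9.93 × 2371/2591 = 9.087 V.
Stage 2 is itself unloaded: V_out = V_mid × R4/(R3+R4) = 9.087 × 2200/2955 = 6.77 V.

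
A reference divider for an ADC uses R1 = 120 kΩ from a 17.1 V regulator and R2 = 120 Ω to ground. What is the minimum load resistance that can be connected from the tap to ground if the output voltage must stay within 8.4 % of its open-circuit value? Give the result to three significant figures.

R_L(min) ≈ 1.31 kΩ

Output resistance R_th = R1‖R2 = (120000 × 120)/120100 = 119.9 Ω.
The fractional drop is R_th/(R_th + R_L); requiring this ≤ 0.0840 gives R_L ≥ R_th(1/0.0840 − 1) = 119.9 × 10.90 = 1.31 kΩ.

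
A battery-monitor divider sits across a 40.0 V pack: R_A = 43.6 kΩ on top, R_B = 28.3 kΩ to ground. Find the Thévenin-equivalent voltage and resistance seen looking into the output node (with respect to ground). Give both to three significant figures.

V_th is the open-circuit tap voltage: 40.0 × 28.3/(43.6 + 28.3) = 15.7 V.
With the supply zeroed, R_A and R_B appear in parallel from the tap: R_th = R_A‖R_B = (43.6 × 28.3)/71.90 = 17.2 kΩ.

V_th = 15.7 V, R_th = 17.2 kΩ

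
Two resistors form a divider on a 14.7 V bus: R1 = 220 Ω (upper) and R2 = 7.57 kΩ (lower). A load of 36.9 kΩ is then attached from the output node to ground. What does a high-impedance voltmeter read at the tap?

The load sits in parallel with R2: R2‖R_L = (7570 × 36900) / (7570 + 36900) = 6281 Ω.
V_out = 14.7 × 6281 / (220 + 6281) = 14.7 × 6281/6501 = 14.2 V.

V_out ≈ 14.2 V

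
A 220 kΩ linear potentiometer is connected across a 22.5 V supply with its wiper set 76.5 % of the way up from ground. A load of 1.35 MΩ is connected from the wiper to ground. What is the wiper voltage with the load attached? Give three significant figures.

V ≈ 16.7 V

The wiper splits the pot into (1−α)R = 51.70 kΩ above and αR = 168.3 kΩ below.
Lower section ‖ load = 149.6 kΩ.
V_wiper = 22.5 × 149.6/(51.70 + 149.6) = 16.7 V.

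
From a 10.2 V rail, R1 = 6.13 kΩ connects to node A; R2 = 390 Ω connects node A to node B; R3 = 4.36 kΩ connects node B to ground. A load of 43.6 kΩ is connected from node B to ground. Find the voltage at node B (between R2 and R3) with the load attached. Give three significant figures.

At node B, R3 is in parallel with the load: R3‖R_L = 3964 Ω.
Below node A the resistance is R2 + (R3‖R_L) = 4354 Ω, so V_A = 10.2 × 4354/10480 = 4.236 V.
Then V_B = V_A × (R3‖R_L)/(R2 + R3‖R_L) = 4.236 × 3964/4354 = 3.86 V.

V ≈ 3.86 V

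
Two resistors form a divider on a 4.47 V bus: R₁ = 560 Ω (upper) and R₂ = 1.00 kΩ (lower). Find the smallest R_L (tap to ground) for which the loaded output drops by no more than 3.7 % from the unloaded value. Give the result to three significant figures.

R_L(min) ≈ 9.34 kΩ

Output resistance R_th = R₁‖R₂ = (560 × 1000)/1560 = 359.0 Ω.
The fractional drop is R_th/(R_th + R_L); requiring this ≤ 0.0370 gives R_L ≥ R_th(1/0.0370 − 1) = 359.0 × 26.03 = 9.34 kΩ.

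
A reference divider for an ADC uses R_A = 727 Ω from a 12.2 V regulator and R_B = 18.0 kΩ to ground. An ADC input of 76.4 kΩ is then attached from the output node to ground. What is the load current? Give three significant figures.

R_B‖R_L = 14570 Ω; V_out = 12.2 × 14570/15290 = 11.62 V.
I_L = V_out / R_L = 11.62 / 76.4 kΩ = 0.152 mA.

I_L ≈ 0.152 mA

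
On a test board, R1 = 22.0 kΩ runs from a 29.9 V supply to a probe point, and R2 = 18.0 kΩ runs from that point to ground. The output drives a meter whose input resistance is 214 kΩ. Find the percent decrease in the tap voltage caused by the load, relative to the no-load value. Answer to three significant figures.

The divider's output (Thévenin) resistance is R1‖R2 = 9.900 kΩ.
Fractional drop under load = R_th/(R_th + R_L) = 9.900 / (9.900 + 214) = 0.04422.
So the output falls by 4.42 %.

4.42 %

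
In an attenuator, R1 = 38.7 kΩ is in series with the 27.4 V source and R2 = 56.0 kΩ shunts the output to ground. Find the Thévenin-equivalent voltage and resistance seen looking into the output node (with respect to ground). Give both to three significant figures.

V_th = 16.2 V, R_th = 22.9 kΩ

V_th is the open-circuit tap voltage: 27.4 × 56.0/(38.7 + 56.0) = 16.2 V.
With the supply zeroed, R1 and R2 appear in parallel from the tap: R_th = R1‖R2 = (38.7 × 56.0)/94.70 = 22.9 kΩ.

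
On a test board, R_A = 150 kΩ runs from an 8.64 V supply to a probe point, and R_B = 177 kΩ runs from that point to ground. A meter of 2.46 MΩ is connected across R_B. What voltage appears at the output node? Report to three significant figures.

V_out ≈ 4.53 V

The load sits in parallel with R_B: R_B‖R_L = (177 × 2460) / (177 + 2460) = 165.1 kΩ.
V_out = 8.64 × 165.1 / (150 + 165.1) = 8.64 × 165.1/315.1 = 4.53 V.
(Unloaded it would have been 4.68 V.)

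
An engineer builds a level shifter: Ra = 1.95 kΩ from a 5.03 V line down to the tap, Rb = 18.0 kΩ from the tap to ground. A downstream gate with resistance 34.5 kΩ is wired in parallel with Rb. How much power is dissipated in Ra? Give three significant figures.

Total resistance from the source is Ra + (Rb‖R_L) = 13.78 kΩ, so I = 5.03/13.78 kΩ = 0.3651 mA.
P = I²·Ra = (0.3651 mA)² × 1.95 kΩ = 0.260 mW.

P ≈ 0.260 mW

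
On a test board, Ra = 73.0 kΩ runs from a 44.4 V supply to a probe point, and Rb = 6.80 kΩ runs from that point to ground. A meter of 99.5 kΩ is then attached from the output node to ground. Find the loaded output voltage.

V_out ≈ 3.56 V

The load sits in parallel with Rb: Rb‖R_L = (6.80 × 99.5) / (6.80 + 99.5) = 6.365 kΩ.
V_out = 44.4 × 6.365 / (73.0 + 6.365) = 44.4 × 6.365/79.37 = 3.56 V.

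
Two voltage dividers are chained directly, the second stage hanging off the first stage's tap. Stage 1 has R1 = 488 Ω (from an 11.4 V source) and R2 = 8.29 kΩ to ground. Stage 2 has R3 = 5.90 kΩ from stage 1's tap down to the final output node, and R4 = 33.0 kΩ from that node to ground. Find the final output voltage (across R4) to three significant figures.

Stage 2 presents R3+R4 = 38900 Ω as a load on stage 1's tap.
Stage 1's lower leg becomes R2‖(R3+R4) = 6834 Ω, so V_mid = 11.4 × 6834/7322 = 10.64 V.
Stage 2 is itself unloaded: V_out = V_mid × R4/(R3+R4) = 10.64 × 33000/38900 = 9.03 V.

V_out ≈ 9.03 V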